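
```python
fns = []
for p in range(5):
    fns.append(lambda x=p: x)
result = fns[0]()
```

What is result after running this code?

Step 1: Default argument x=p captures p's value at each iteration.
Step 2: fns[0] captured x = 0 when p was 0.
Step 3: result = 0

The answer is 0.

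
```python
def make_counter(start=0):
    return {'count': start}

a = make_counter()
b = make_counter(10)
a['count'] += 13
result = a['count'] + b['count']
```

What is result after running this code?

Step 1: make_counter() returns a new dict each call (immutable default 0).
Step 2: a = {'count': 0}, b = {'count': 10}.
Step 3: a['count'] += 13 = 13. result = 13 + 10 = 23

The answer is 23.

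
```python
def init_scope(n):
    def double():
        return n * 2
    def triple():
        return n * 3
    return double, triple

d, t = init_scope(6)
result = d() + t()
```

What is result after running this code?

Step 1: Both closures capture the same n = 6.
Step 2: d() = 6 * 2 = 12, t() = 6 * 3 = 18.
Step 3: result = 12 + 18 = 30

The answer is 30.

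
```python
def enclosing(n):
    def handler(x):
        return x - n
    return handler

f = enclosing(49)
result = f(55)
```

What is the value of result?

Step 1: enclosing(49) creates a closure capturing n = 49.
Step 2: f(55) computes 55 - 49 = 6.
Step 3: result = 6

The answer is 6.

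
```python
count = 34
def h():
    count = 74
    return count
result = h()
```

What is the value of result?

Step 1: Global count = 34.
Step 2: h() creates local count = 74, shadowing the global.
Step 3: Returns local count = 74. result = 74

The answer is 74.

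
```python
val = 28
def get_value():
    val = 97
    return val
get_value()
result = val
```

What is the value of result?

Step 1: val = 28 globally.
Step 2: get_value() creates a LOCAL val = 97 (no global keyword!).
Step 3: The global val is unchanged. result = 28

The answer is 28.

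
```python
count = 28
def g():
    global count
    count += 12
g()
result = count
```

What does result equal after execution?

Step 1: count = 28 globally.
Step 2: g() modifies global count: count += 12 = 40.
Step 3: result = 40

The answer is 40.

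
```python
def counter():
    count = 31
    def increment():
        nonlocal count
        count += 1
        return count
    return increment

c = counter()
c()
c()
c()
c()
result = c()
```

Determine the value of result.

Step 1: counter() creates closure with count = 31.
Step 2: Each c() call increments count via nonlocal. After 5 calls: 31 + 5 = 36.
Step 3: result = 36

The answer is 36.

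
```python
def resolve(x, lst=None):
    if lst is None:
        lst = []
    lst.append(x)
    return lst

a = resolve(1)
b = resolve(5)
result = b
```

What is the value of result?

Step 1: None default with guard creates a NEW list each call.
Step 2: a = [1] (fresh list). b = [5] (another fresh list).
Step 3: result = [5] (this is the fix for mutable default)

The answer is [5].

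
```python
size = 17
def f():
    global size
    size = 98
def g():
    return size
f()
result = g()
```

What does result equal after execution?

Step 1: size = 17.
Step 2: f() sets global size = 98.
Step 3: g() reads global size = 98. result = 98

The answer is 98.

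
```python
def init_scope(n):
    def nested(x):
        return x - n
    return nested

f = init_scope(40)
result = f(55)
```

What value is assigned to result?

Step 1: init_scope(40) creates a closure capturing n = 40.
Step 2: f(55) computes 55 - 40 = 15.
Step 3: result = 15

The answer is 15.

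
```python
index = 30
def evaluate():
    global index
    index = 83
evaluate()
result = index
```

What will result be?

Step 1: index = 30 globally.
Step 2: evaluate() declares global index and sets it to 83.
Step 3: After evaluate(), global index = 83. result = 83

The answer is 83.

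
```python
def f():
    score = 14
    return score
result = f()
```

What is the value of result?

Step 1: f() defines score = 14 in its local scope.
Step 2: return score finds the local variable score = 14.
Step 3: result = 14

The answer is 14.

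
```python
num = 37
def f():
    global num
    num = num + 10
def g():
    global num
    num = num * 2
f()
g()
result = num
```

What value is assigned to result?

Step 1: num = 37.
Step 2: f() adds 10: num = 37 + 10 = 47.
Step 3: g() doubles: num = 47 * 2 = 94.
Step 4: result = 94

The answer is 94.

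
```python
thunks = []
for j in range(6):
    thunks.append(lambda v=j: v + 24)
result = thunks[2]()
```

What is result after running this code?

Step 1: Default argument v=j captures j's value at definition time.
Step 2: thunks[2] was defined when j = 2, so v defaults to 2.
Step 3: result = 2 + 24 = 26 (default arg fixes the late binding issue)

The answer is 26.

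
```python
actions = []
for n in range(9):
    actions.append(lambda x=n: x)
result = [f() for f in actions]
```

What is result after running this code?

Step 1: Default arg x=n captures n at each iteration.
Step 2: Each lambda has its own default: 0, 1, ..., 8.
Step 3: result = [0, 1, 2, 3, 4, 5, 6, 7, 8]

The answer is [0, 1, 2, 3, 4, 5, 6, 7, 8].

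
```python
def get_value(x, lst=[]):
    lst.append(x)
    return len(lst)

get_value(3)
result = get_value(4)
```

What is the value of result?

Step 1: Mutable default list persists between calls.
Step 2: First call: lst = [3], len = 1. Second call: lst = [3, 4], len = 2.
Step 3: result = 2

The answer is 2.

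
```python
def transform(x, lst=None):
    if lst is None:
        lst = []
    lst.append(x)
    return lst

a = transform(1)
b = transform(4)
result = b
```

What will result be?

Step 1: None default with guard creates a NEW list each call.
Step 2: a = [1] (fresh list). b = [4] (another fresh list).
Step 3: result = [4] (this is the fix for mutable default)

The answer is [4].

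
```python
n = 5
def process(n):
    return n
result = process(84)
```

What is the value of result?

Step 1: Global n = 5.
Step 2: process(84) takes parameter n = 84, which shadows the global.
Step 3: result = 84

The answer is 84.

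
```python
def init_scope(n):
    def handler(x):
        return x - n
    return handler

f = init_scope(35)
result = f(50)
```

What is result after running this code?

Step 1: init_scope(35) creates a closure capturing n = 35.
Step 2: f(50) computes 50 - 35 = 15.
Step 3: result = 15

The answer is 15.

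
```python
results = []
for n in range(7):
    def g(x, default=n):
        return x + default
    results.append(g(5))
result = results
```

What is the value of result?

Step 1: Default argument default=n is evaluated at function definition time.
Step 2: Each iteration creates g with default = current n value.
Step 3: g(5) returns 5 + default. results = [5, 6, 7, 8, 9, 10, 11]

The answer is [5, 6, 7, 8, 9, 10, 11].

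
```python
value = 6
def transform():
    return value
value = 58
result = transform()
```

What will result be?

Step 1: value is first set to 6, then reassigned to 58.
Step 2: transform() is called after the reassignment, so it looks up the current global value = 58.
Step 3: result = 58

The answer is 58.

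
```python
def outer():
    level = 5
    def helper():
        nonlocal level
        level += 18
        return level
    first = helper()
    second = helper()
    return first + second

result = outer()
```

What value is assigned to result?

Step 1: level starts at 5.
Step 2: First call: level = 5 + 18 = 23, returns 23.
Step 3: Second call: level = 23 + 18 = 41, returns 41.
Step 4: result = 23 + 41 = 64

The answer is 64.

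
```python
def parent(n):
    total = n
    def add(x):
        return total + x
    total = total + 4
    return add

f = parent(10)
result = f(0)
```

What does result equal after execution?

Step 1: parent(10) sets total = 10, then total = 10 + 4 = 14.
Step 2: Closures capture by reference, so add sees total = 14.
Step 3: f(0) returns 14 + 0 = 14

The answer is 14.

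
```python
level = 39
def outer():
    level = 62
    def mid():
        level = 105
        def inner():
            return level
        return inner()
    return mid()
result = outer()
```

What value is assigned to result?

Step 1: Three levels of shadowing: global 39, outer 62, mid 105.
Step 2: inner() finds level = 105 in enclosing mid() scope.
Step 3: result = 105

The answer is 105.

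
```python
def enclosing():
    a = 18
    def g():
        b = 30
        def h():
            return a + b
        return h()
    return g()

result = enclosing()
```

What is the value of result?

Step 1: enclosing() defines a = 18. g() defines b = 30.
Step 2: h() accesses both from enclosing scopes: a = 18, b = 30.
Step 3: result = 18 + 30 = 48

The answer is 48.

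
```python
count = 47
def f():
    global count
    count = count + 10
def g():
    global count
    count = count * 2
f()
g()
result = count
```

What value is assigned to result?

Step 1: count = 47.
Step 2: f() adds 10: count = 47 + 10 = 57.
Step 3: g() doubles: count = 57 * 2 = 114.
Step 4: result = 114

The answer is 114.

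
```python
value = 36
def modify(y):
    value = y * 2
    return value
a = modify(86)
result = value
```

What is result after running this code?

Step 1: Global value = 36.
Step 2: modify(86) creates local value = 86 * 2 = 172.
Step 3: Global value unchanged because no global keyword. result = 36

The answer is 36.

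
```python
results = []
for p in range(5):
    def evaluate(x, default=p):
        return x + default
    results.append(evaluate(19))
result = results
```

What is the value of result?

Step 1: Default argument default=p is evaluated at function definition time.
Step 2: Each iteration creates evaluate with default = current p value.
Step 3: evaluate(19) returns 19 + default. results = [19, 20, 21, 22, 23]

The answer is [19, 20, 21, 22, 23].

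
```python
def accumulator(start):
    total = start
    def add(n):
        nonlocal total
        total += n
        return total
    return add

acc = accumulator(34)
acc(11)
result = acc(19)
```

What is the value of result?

Step 1: accumulator(34) creates closure with total = 34.
Step 2: First acc(11): total = 34 + 11 = 45.
Step 3: Second acc(19): total = 45 + 19 = 64. result = 64

The answer is 64.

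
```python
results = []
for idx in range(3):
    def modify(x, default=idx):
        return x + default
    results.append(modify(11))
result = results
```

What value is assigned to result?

Step 1: Default argument default=idx is evaluated at function definition time.
Step 2: Each iteration creates modify with default = current idx value.
Step 3: modify(11) returns 11 + default. results = [11, 12, 13]

The answer is [11, 12, 13].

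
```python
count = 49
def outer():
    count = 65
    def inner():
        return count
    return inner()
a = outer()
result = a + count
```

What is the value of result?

Step 1: outer() has local count = 65. inner() reads from enclosing.
Step 2: outer() returns 65. Global count = 49 unchanged.
Step 3: result = 65 + 49 = 114

The answer is 114.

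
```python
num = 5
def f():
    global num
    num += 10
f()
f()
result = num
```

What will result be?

Step 1: num = 5.
Step 2: First f(): num = 5 + 10 = 15.
Step 3: Second f(): num = 15 + 10 = 25. result = 25

The answer is 25.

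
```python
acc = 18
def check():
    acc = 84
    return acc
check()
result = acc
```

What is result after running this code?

Step 1: acc = 18 globally.
Step 2: check() creates a LOCAL acc = 84 (no global keyword!).
Step 3: The global acc is unchanged. result = 18

The answer is 18.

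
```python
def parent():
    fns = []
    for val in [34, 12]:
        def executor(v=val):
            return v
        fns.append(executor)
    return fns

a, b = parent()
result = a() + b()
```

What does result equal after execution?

Step 1: Default argument v=val captures val at each iteration.
Step 2: a() returns 34 (captured at first iteration), b() returns 12 (captured at second).
Step 3: result = 34 + 12 = 46

The answer is 46.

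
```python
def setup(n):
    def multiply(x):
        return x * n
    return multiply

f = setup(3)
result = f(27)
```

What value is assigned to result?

Step 1: setup(3) returns multiply closure with n = 3.
Step 2: f(27) computes 27 * 3 = 81.
Step 3: result = 81

The answer is 81.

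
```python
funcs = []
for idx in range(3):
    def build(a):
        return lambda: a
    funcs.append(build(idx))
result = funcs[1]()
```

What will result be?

Step 1: build(idx) creates a new scope capturing a = idx at call time.
Step 2: funcs[1] = build(1), so its lambda captures a = 1.
Step 3: result = 1 (closure factory fixes late binding)

The answer is 1.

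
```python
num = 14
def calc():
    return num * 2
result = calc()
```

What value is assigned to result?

Step 1: num = 14 is defined globally.
Step 2: calc() looks up num from global scope = 14, then computes 14 * 2 = 28.
Step 3: result = 28

The answer is 28.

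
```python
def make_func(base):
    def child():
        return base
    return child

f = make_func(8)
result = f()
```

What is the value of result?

Step 1: make_func(8) creates closure capturing base = 8.
Step 2: f() returns the captured base = 8.
Step 3: result = 8

The answer is 8.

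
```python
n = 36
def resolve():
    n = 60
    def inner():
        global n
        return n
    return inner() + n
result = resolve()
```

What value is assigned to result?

Step 1: Global n = 36. resolve() shadows with local n = 60.
Step 2: inner() uses global keyword, so inner() returns global n = 36.
Step 3: resolve() returns 36 + 60 = 96

The answer is 96.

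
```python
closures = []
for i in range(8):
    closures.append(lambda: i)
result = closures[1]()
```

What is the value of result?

Step 1: The loop creates 8 lambdas, all referencing the same variable i.
Step 2: After the loop, i = 7 (final value).
Step 3: closures[1]() looks up i at call time and finds 7. This is the late binding gotcha. result = 7

The answer is 7.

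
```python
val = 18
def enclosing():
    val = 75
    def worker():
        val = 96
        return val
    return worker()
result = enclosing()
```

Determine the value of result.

Step 1: Three scopes define val: global (18), enclosing (75), worker (96).
Step 2: worker() has its own local val = 96, which shadows both enclosing and global.
Step 3: result = 96 (local wins in LEGB)

The answer is 96.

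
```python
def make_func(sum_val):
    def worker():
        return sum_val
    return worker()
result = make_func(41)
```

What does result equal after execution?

Step 1: make_func(41) binds parameter sum_val = 41.
Step 2: worker() looks up sum_val in enclosing scope and finds the parameter sum_val = 41.
Step 3: result = 41

The answer is 41.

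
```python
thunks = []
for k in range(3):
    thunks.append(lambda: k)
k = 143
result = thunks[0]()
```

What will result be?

Step 1: Lambdas capture the variable k by reference, not by value.
Step 2: After the loop, k is reassigned to 143.
Step 3: thunks[0]() looks up the current k = 143. result = 143

The answer is 143.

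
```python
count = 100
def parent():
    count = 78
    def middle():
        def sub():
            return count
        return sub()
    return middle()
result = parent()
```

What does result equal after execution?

Step 1: parent() defines count = 78. middle() and sub() have no local count.
Step 2: sub() checks local (none), enclosing middle() (none), enclosing parent() and finds count = 78.
Step 3: result = 78

The answer is 78.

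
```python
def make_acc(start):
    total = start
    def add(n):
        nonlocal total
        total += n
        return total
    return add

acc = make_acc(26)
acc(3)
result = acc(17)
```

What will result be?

Step 1: make_acc(26) creates closure with total = 26.
Step 2: First acc(3): total = 26 + 3 = 29.
Step 3: Second acc(17): total = 29 + 17 = 46. result = 46

The answer is 46.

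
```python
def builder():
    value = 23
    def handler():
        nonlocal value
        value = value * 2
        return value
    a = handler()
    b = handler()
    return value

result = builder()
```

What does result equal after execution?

Step 1: value starts at 23.
Step 2: First handler(): value = 23 * 2 = 46.
Step 3: Second handler(): value = 46 * 2 = 92.
Step 4: result = 92

The answer is 92.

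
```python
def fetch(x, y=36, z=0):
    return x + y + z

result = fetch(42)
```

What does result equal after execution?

Step 1: fetch(42) uses defaults y = 36, z = 0.
Step 2: Returns 42 + 36 + 0 = 78.
Step 3: result = 78

The answer is 78.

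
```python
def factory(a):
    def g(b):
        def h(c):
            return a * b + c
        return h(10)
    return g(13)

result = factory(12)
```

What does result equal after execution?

Step 1: a = 12, b = 13, c = 10.
Step 2: h() computes a * b + c = 12 * 13 + 10 = 166.
Step 3: result = 166

The answer is 166.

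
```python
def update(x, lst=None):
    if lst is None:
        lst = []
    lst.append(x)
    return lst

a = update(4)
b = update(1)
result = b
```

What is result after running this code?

Step 1: None default with guard creates a NEW list each call.
Step 2: a = [4] (fresh list). b = [1] (another fresh list).
Step 3: result = [1] (this is the fix for mutable default)

The answer is [1].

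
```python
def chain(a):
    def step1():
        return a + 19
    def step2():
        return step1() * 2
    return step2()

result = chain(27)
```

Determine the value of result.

Step 1: chain(27) captures a = 27.
Step 2: step2() calls step1() which returns 27 + 19 = 46.
Step 3: step2() returns 46 * 2 = 92

The answer is 92.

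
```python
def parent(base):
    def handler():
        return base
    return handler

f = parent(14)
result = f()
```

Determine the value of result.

Step 1: parent(14) creates closure capturing base = 14.
Step 2: f() returns the captured base = 14.
Step 3: result = 14

The answer is 14.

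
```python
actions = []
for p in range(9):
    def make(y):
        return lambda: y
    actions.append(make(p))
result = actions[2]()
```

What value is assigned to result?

Step 1: make(p) creates a new scope capturing y = p at call time.
Step 2: actions[2] = make(2), so its lambda captures y = 2.
Step 3: result = 2 (closure factory fixes late binding)

The answer is 2.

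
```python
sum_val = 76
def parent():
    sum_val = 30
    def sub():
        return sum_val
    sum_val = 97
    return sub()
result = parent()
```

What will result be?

Step 1: parent() sets sum_val = 30, then later sum_val = 97.
Step 2: sub() is called after sum_val is reassigned to 97. Closures capture variables by reference, not by value.
Step 3: result = 97

The answer is 97.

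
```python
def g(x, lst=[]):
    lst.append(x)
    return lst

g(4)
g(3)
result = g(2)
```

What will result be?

Step 1: Mutable default argument gotcha! The list [] is created once.
Step 2: Each call appends to the SAME list: [4], [4, 3], [4, 3, 2].
Step 3: result = [4, 3, 2]

The answer is [4, 3, 2].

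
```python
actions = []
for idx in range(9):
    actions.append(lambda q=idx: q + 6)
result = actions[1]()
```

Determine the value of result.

Step 1: Default argument q=idx captures idx's value at definition time.
Step 2: actions[1] was defined when idx = 1, so q defaults to 1.
Step 3: result = 1 + 6 = 7 (default arg fixes the late binding issue)

The answer is 7.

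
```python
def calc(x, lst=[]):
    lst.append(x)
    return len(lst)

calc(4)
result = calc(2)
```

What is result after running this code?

Step 1: Mutable default list persists between calls.
Step 2: First call: lst = [4], len = 1. Second call: lst = [4, 2], len = 2.
Step 3: result = 2

The answer is 2.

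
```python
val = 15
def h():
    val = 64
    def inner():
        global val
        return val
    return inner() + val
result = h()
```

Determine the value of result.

Step 1: Global val = 15. h() shadows with local val = 64.
Step 2: inner() uses global keyword, so inner() returns global val = 15.
Step 3: h() returns 15 + 64 = 79

The answer is 79.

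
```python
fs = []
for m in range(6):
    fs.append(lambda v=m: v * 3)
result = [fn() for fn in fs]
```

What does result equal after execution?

Step 1: Default arg v=m captures m at each iteration.
Step 2: fs[k] has v defaulting to k, returns k * 3.
Step 3: result = [0, 3, 6, 9, 12, 15]

The answer is [0, 3, 6, 9, 12, 15].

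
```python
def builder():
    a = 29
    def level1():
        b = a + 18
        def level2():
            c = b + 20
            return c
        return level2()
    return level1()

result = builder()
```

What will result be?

Step 1: a = 29. b = a + 18 = 47.
Step 2: c = b + 20 = 47 + 20 = 67.
Step 3: result = 67

The answer is 67.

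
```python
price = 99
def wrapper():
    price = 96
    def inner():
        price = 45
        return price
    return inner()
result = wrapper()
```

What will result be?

Step 1: Three scopes define price: global (99), wrapper (96), inner (45).
Step 2: inner() has its own local price = 45, which shadows both enclosing and global.
Step 3: result = 45 (local wins in LEGB)

The answer is 45.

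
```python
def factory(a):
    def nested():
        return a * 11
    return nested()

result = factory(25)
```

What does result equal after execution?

Step 1: factory(25) binds parameter a = 25.
Step 2: nested() accesses a = 25 from enclosing scope.
Step 3: result = 25 * 11 = 275

The answer is 275.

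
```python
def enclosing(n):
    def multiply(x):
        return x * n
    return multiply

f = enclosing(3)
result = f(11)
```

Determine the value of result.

Step 1: enclosing(3) returns multiply closure with n = 3.
Step 2: f(11) computes 11 * 3 = 33.
Step 3: result = 33

The answer is 33.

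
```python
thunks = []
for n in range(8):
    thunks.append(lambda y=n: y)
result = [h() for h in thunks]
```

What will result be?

Step 1: Default arg y=n captures n at each iteration.
Step 2: Each lambda has its own default: 0, 1, ..., 7.
Step 3: result = [0, 1, 2, 3, 4, 5, 6, 7]

The answer is [0, 1, 2, 3, 4, 5, 6, 7].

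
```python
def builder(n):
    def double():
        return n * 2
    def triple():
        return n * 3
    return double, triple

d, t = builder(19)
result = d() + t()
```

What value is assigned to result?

Step 1: Both closures capture the same n = 19.
Step 2: d() = 19 * 2 = 38, t() = 19 * 3 = 57.
Step 3: result = 38 + 57 = 95

The answer is 95.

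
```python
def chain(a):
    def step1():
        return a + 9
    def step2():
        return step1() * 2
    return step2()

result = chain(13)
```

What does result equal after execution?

Step 1: chain(13) captures a = 13.
Step 2: step2() calls step1() which returns 13 + 9 = 22.
Step 3: step2() returns 22 * 2 = 44

The answer is 44.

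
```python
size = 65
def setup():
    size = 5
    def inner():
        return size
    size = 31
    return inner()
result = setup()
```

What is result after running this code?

Step 1: setup() sets size = 5, then later size = 31.
Step 2: inner() is called after size is reassigned to 31. Closures capture variables by reference, not by value.
Step 3: result = 31

The answer is 31.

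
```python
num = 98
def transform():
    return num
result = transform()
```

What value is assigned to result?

Step 1: num = 98 is defined in the global scope.
Step 2: transform() looks up num. No local num exists, so Python checks the global scope via LEGB rule and finds num = 98.
Step 3: result = 98

The answer is 98.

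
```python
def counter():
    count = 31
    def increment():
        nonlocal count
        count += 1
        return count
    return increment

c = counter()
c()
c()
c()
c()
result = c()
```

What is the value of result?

Step 1: counter() creates closure with count = 31.
Step 2: Each c() call increments count via nonlocal. After 5 calls: 31 + 5 = 36.
Step 3: result = 36

The answer is 36.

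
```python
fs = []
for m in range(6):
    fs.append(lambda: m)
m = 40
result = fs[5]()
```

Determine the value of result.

Step 1: Lambdas capture the variable m by reference, not by value.
Step 2: After the loop, m is reassigned to 40.
Step 3: fs[5]() looks up the current m = 40. result = 40

The answer is 40.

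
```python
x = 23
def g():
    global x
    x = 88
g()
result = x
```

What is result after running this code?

Step 1: x = 23 globally.
Step 2: g() declares global x and sets it to 88.
Step 3: After g(), global x = 88. result = 88

The answer is 88.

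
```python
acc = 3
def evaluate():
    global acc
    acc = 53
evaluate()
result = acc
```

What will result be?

Step 1: acc = 3 globally.
Step 2: evaluate() declares global acc and sets it to 53.
Step 3: After evaluate(), global acc = 53. result = 53

The answer is 53.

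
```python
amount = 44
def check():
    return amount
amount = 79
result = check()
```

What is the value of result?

Step 1: amount is first set to 44, then reassigned to 79.
Step 2: check() is called after the reassignment, so it looks up the current global amount = 79.
Step 3: result = 79

The answer is 79.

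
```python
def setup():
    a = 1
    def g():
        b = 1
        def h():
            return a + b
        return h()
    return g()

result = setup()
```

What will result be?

Step 1: setup() defines a = 1. g() defines b = 1.
Step 2: h() accesses both from enclosing scopes: a = 1, b = 1.
Step 3: result = 1 + 1 = 2

The answer is 2.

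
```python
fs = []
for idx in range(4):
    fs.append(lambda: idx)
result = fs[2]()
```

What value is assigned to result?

Step 1: The loop creates 4 lambdas, all referencing the same variable idx.
Step 2: After the loop, idx = 3 (final value).
Step 3: fs[2]() looks up idx at call time and finds 3. This is the late binding gotcha. result = 3

The answer is 3.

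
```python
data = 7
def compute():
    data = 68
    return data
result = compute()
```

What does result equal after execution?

Step 1: Global data = 7.
Step 2: compute() creates local data = 68, shadowing the global.
Step 3: Returns local data = 68. result = 68

The answer is 68.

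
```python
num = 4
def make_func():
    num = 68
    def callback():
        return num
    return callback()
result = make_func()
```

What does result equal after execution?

Step 1: num = 4 globally, but make_func() defines num = 68 locally.
Step 2: callback() looks up num. Not in local scope, so checks enclosing scope (make_func) and finds num = 68.
Step 3: result = 68

The answer is 68.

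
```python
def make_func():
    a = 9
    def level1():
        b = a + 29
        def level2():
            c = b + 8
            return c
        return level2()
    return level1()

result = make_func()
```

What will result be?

Step 1: a = 9. b = a + 29 = 38.
Step 2: c = b + 8 = 38 + 8 = 46.
Step 3: result = 46

The answer is 46.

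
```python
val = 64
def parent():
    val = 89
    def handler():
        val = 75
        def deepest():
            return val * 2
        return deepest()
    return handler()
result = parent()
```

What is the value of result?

Step 1: deepest() looks up val through LEGB: not local, finds val = 75 in enclosing handler().
Step 2: Returns 75 * 2 = 150.
Step 3: result = 150

The answer is 150.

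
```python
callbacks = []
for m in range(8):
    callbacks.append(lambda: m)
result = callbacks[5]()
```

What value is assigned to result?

Step 1: The loop creates 8 lambdas, all referencing the same variable m.
Step 2: After the loop, m = 7 (final value).
Step 3: callbacks[5]() looks up m at call time and finds 7. This is the late binding gotcha. result = 7

The answer is 7.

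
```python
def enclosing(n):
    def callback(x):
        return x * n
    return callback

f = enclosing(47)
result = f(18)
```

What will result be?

Step 1: enclosing(47) creates a closure capturing n = 47.
Step 2: f(18) computes 18 * 47 = 846.
Step 3: result = 846

The answer is 846.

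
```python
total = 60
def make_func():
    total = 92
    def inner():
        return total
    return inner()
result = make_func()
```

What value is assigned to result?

Step 1: total = 60 globally, but make_func() defines total = 92 locally.
Step 2: inner() looks up total. Not in local scope, so checks enclosing scope (make_func) and finds total = 92.
Step 3: result = 92

The answer is 92.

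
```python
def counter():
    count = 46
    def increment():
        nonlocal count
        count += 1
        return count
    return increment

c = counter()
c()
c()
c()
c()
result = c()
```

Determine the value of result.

Step 1: counter() creates closure with count = 46.
Step 2: Each c() call increments count via nonlocal. After 5 calls: 46 + 5 = 51.
Step 3: result = 51

The answer is 51.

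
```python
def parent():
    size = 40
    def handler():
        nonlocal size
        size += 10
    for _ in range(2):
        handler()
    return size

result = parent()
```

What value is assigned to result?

Step 1: size = 40.
Step 2: handler() is called 2 times in a loop, each adding 10 via nonlocal.
Step 3: size = 40 + 10 * 2 = 60

The answer is 60.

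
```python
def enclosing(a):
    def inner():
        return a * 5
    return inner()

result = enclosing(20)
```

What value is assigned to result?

Step 1: enclosing(20) binds parameter a = 20.
Step 2: inner() accesses a = 20 from enclosing scope.
Step 3: result = 20 * 5 = 100

The answer is 100.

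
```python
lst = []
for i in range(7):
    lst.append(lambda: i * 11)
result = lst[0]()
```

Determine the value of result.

Step 1: All lambdas reference the same variable i (late binding).
Step 2: After the loop, i = 6. Every lambda returns i * 11.
Step 3: lst[0]() = 6 * 11 = 66

The answer is 66.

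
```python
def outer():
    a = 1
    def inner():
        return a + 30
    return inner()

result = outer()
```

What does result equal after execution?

Step 1: outer() defines a = 1.
Step 2: inner() reads a = 1 from enclosing scope, returns 1 + 30 = 31.
Step 3: result = 31

The answer is 31.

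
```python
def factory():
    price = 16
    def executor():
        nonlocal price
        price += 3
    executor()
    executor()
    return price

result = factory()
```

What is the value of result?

Step 1: price starts at 16.
Step 2: executor() is called 2 times, each adding 3.
Step 3: price = 16 + 3 * 2 = 22

The answer is 22.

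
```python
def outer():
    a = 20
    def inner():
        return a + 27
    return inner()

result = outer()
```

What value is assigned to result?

Step 1: outer() defines a = 20.
Step 2: inner() reads a = 20 from enclosing scope, returns 20 + 27 = 47.
Step 3: result = 47

The answer is 47.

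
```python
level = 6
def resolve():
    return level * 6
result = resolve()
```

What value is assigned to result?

Step 1: level = 6 is defined globally.
Step 2: resolve() looks up level from global scope = 6, then computes 6 * 6 = 36.
Step 3: result = 36

The answer is 36.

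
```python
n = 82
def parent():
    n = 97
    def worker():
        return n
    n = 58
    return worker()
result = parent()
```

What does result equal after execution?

Step 1: parent() sets n = 97, then later n = 58.
Step 2: worker() is called after n is reassigned to 58. Closures capture variables by reference, not by value.
Step 3: result = 58

The answer is 58.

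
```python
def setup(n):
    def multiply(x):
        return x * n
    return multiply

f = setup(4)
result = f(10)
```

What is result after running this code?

Step 1: setup(4) returns multiply closure with n = 4.
Step 2: f(10) computes 10 * 4 = 40.
Step 3: result = 40

The answer is 40.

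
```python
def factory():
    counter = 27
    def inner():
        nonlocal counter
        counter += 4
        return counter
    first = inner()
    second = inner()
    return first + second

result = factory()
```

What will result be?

Step 1: counter starts at 27.
Step 2: First call: counter = 27 + 4 = 31, returns 31.
Step 3: Second call: counter = 31 + 4 = 35, returns 35.
Step 4: result = 31 + 35 = 66

The answer is 66.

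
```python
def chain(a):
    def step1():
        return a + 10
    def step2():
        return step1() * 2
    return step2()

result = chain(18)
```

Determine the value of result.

Step 1: chain(18) captures a = 18.
Step 2: step2() calls step1() which returns 18 + 10 = 28.
Step 3: step2() returns 28 * 2 = 56

The answer is 56.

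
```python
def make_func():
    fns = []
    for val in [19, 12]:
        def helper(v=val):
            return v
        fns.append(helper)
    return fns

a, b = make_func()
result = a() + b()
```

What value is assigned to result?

Step 1: Default argument v=val captures val at each iteration.
Step 2: a() returns 19 (captured at first iteration), b() returns 12 (captured at second).
Step 3: result = 19 + 12 = 31

The answer is 31.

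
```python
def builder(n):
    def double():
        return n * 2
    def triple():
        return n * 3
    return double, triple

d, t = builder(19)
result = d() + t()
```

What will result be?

Step 1: Both closures capture the same n = 19.
Step 2: d() = 19 * 2 = 38, t() = 19 * 3 = 57.
Step 3: result = 38 + 57 = 95

The answer is 95.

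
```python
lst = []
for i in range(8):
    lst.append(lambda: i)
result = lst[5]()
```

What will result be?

Step 1: The loop creates 8 lambdas, all referencing the same variable i.
Step 2: After the loop, i = 7 (final value).
Step 3: lst[5]() looks up i at call time and finds 7. This is the late binding gotcha. result = 7

The answer is 7.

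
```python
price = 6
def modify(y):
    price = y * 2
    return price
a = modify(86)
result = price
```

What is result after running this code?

Step 1: Global price = 6.
Step 2: modify(86) creates local price = 86 * 2 = 172.
Step 3: Global price unchanged because no global keyword. result = 6

The answer is 6.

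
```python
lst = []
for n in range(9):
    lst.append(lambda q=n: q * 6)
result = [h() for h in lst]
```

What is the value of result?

Step 1: Default arg q=n captures n at each iteration.
Step 2: lst[k] has q defaulting to k, returns k * 6.
Step 3: result = [0, 6, 12, 18, 24, 30, 36, 42, 48]

The answer is [0, 6, 12, 18, 24, 30, 36, 42, 48].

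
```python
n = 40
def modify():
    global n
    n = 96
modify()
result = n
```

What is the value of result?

Step 1: n = 40 globally.
Step 2: modify() declares global n and sets it to 96.
Step 3: After modify(), global n = 96. result = 96

The answer is 96.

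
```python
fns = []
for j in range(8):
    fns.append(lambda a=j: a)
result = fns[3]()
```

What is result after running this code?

Step 1: Default argument a=j captures j's value at each iteration.
Step 2: fns[3] captured a = 3 when j was 3.
Step 3: result = 3

The answer is 3.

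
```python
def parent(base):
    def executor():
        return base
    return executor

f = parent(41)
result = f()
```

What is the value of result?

Step 1: parent(41) creates closure capturing base = 41.
Step 2: f() returns the captured base = 41.
Step 3: result = 41

The answer is 41.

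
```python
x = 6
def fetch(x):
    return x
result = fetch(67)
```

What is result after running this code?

Step 1: Global x = 6.
Step 2: fetch(67) takes parameter x = 67, which shadows the global.
Step 3: result = 67

The answer is 67.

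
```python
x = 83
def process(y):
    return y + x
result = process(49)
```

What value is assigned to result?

Step 1: x = 83 is defined globally.
Step 2: process(49) uses parameter y = 49 and looks up x from global scope = 83.
Step 3: result = 49 + 83 = 132

The answer is 132.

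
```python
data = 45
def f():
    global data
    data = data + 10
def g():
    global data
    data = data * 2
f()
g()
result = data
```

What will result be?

Step 1: data = 45.
Step 2: f() adds 10: data = 45 + 10 = 55.
Step 3: g() doubles: data = 55 * 2 = 110.
Step 4: result = 110

The answer is 110.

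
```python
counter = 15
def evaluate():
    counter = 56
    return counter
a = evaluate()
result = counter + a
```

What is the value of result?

Step 1: Global counter = 15. evaluate() returns local counter = 56.
Step 2: a = 56. Global counter still = 15.
Step 3: result = 15 + 56 = 71

The answer is 71.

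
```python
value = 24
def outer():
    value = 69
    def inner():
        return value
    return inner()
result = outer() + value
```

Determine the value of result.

Step 1: Global value = 24. outer() shadows with value = 69.
Step 2: inner() returns enclosing value = 69. outer() = 69.
Step 3: result = 69 + global value (24) = 93

The answer is 93.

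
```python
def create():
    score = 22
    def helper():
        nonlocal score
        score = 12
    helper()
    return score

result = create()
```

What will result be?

Step 1: create() sets score = 22.
Step 2: helper() uses nonlocal to reassign score = 12.
Step 3: result = 12

The answer is 12.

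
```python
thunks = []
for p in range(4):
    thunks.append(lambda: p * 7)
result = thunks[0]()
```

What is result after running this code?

Step 1: All lambdas reference the same variable p (late binding).
Step 2: After the loop, p = 3. Every lambda returns p * 7.
Step 3: thunks[0]() = 3 * 7 = 21

The answer is 21.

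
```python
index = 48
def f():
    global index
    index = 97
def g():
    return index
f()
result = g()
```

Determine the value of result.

Step 1: index = 48.
Step 2: f() sets global index = 97.
Step 3: g() reads global index = 97. result = 97

The answer is 97.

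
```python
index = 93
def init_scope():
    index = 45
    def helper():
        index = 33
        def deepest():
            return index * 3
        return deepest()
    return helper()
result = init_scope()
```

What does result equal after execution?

Step 1: deepest() looks up index through LEGB: not local, finds index = 33 in enclosing helper().
Step 2: Returns 33 * 3 = 99.
Step 3: result = 99

The answer is 99.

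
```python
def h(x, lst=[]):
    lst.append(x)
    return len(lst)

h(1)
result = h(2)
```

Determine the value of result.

Step 1: Mutable default list persists between calls.
Step 2: First call: lst = [1], len = 1. Second call: lst = [1, 2], len = 2.
Step 3: result = 2

The answer is 2.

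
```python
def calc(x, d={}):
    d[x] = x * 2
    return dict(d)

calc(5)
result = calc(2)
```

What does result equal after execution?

Step 1: Mutable default dict is shared across calls.
Step 2: First call adds 5: 10. Second call adds 2: 4.
Step 3: result = {5: 10, 2: 4}

The answer is {5: 10, 2: 4}.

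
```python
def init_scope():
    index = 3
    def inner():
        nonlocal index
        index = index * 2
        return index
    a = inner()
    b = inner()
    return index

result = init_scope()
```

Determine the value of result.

Step 1: index starts at 3.
Step 2: First inner(): index = 3 * 2 = 6.
Step 3: Second inner(): index = 6 * 2 = 12.
Step 4: result = 12

The answer is 12.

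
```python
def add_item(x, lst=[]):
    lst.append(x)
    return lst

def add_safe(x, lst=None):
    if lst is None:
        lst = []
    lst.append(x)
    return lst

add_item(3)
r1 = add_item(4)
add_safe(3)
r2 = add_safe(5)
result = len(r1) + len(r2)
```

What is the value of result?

Step 1: add_item shares mutable default: after 2 calls, lst = [3, 4], len = 2.
Step 2: add_safe creates fresh list each time: r2 = [5], len = 1.
Step 3: result = 2 + 1 = 3

The answer is 3.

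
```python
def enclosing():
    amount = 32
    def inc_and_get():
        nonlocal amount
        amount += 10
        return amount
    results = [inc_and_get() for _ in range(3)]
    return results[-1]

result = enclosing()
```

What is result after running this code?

Step 1: amount = 32.
Step 2: Three calls to inc_and_get(), each adding 10.
Step 3: Last value = 32 + 10 * 3 = 62

The answer is 62.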